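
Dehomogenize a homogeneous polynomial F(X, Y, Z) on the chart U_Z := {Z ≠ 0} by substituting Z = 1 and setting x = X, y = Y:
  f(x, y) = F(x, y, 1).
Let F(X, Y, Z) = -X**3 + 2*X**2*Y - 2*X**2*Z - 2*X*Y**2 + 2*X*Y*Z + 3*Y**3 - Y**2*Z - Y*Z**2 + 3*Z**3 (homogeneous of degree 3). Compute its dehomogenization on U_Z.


f(x, y) = -x**3 + 2*x**2*y - 2*x**2 - 2*x*y**2 + 2*x*y + 3*y**3 - y**2 - y + 3

On U_Z we set Z = 1. Each monomial c·X^i·Y^j·Z^k in F becomes c·x^i·y^j·1^k = c·x^i·y^j.
Substituting Z = 1: F(X, Y, 1) = -x**3 + 2*x**2*y - 2*x**2 - 2*x*y**2 + 2*x*y + 3*y**3 - y**2 - y + 3.
Note: deg(f) ≤ deg(F) = 3; strict inequality happens when F is divisible by Z (lost terms).


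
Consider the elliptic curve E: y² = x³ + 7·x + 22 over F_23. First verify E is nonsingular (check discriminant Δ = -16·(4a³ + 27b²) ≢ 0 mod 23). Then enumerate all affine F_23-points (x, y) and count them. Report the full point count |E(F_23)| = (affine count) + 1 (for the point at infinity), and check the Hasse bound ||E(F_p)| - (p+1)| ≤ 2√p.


Affine points = {(3, 1), (3, 22), (6, 2), (6, 21), (7, 0), (9, 3), (9, 20), (11, 2), (11, 21), (14, 9), (14, 14), (15, 11), (15, 12), (18, 0), (21, 0)}; affine count = 15; |E(F_23)| = 16.

Discriminant check: Δ ∝ 4a³ + 27b² = 4·7³ + 27·22² = 4·343 + 27·484 ≡ 19 (mod 23). Nonzero ⇒ E is nonsingular.
For each x ∈ F_23, compute rhs = x³ + 7·x + 22 mod 23, then count y ∈ F_23 with y² ≡ rhs.
  x = 0: rhs = 22, matching y values: none (0 points).
  x = 1: rhs = 7, matching y values: none (0 points).
  x = 2: rhs = 21, matching y values: none (0 points).
  x = 3: rhs = 1, matching y values: 1, 22 (2 points).
  x = 4: rhs = 22, matching y values: none (0 points).
  x = 5: rhs = 21, matching y values: none (0 points).
  x = 6: rhs = 4, matching y values: 2, 21 (2 points).
  x = 7: rhs = 0, matching y values: 0 (1 points).
  x = 8: rhs = 15, matching y values: none (0 points).
  x = 9: rhs = 9, matching y values: 3, 20 (2 points).
  x = 10: rhs = 11, matching y values: none (0 points).
  x = 11: rhs = 4, matching y values: 2, 21 (2 points).
  x = 12: rhs = 17, matching y values: none (0 points).
  x = 13: rhs = 10, matching y values: none (0 points).
  x = 14: rhs = 12, matching y values: 9, 14 (2 points).
  x = 15: rhs = 6, matching y values: 11, 12 (2 points).
  x = 16: rhs = 21, matching y values: none (0 points).
  x = 17: rhs = 17, matching y values: none (0 points).
  x = 18: rhs = 0, matching y values: 0 (1 points).
  x = 19: rhs = 22, matching y values: none (0 points).
  x = 20: rhs = 20, matching y values: none (0 points).
  x = 21: rhs = 0, matching y values: 0 (1 points).
  x = 22: rhs = 14, matching y values: none (0 points).
Total affine count: 15.
Full point count |E(F_23)| = 15 + 1 = 16.
Hasse bound: |16 − (23+1)| = |-8| = 8 ≤ 2√23 ≈ 9.5917 ✓.


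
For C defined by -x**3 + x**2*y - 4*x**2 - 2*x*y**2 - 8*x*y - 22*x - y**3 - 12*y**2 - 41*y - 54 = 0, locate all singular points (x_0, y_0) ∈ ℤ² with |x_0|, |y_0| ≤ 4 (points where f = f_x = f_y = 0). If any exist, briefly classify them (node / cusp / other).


Singular points: {(-2, -3)}; classification: node.

Compute partial derivatives:
  f_x = -3*x**2 + 2*x*y - 8*x - 2*y**2 - 8*y - 22.
  f_y = x**2 - 4*x*y - 8*x - 3*y**2 - 24*y - 41.
Scan x_0 ∈ {−4, ..., 4}. For each x_0, f_y(x_0, y) is a polynomial in y; find its integer roots y ∈ {−4, ..., 4}, then test f_x and f at those candidates.
  x = -4: f_y(-4, y) = -3*y**2 - 8*y + 7; no integer root y with |y| ≤ 4.
  x = -3: f_y(-3, y) = -3*y**2 - 12*y - 8; no integer root y with |y| ≤ 4.
  x = -2: f_y(-2, y) = -3*y**2 - 16*y - 21; vanishes at y ∈ {-3}. (-2, -3): f_x = 0, f = 0 — SINGULAR.
  x = -1: f_y(-1, y) = -3*y**2 - 20*y - 32; vanishes at y ∈ {-4}. (-1, -4): f_x = -9 ≠ 0.
  x = 0: f_y(0, y) = -3*y**2 - 24*y - 41; no integer root y with |y| ≤ 4.
  x = 1: f_y(1, y) = -3*y**2 - 28*y - 48; no integer root y with |y| ≤ 4.
  x = 2: f_y(2, y) = -3*y**2 - 32*y - 53; no integer root y with |y| ≤ 4.
  x = 3: f_y(3, y) = -3*y**2 - 36*y - 56; no integer root y with |y| ≤ 4.
  x = 4: f_y(4, y) = -3*y**2 - 40*y - 57; no integer root y with |y| ≤ 4.
Only singular point on the grid: (-2, -3).
Classify: substitute x = -2 + u, y = -3 + v and expand: f = -u**3 + u**2*v - u**2 - 2*u*v**2 - v**3 + v**2.
No constant or linear terms (consistent with a singular point). Quadratic part: -u**2 + v**2. Cubic part: -u**3 + u**2*v - 2*u*v**2 - v**3.
The quadratic part v**2 - u**2 = (v − u)(v + u) splits into two distinct linear factors, so there are two distinct tangent lines y − -3 = ±(x − -2) — this is a node (ordinary double point).
Classification: node.


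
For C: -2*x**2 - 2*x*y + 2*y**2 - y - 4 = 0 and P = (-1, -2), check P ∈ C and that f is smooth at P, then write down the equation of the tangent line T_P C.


Tangent line at P: 8*x - 7*y - 6 = 0.

Step 1: f(-1, -2) = 0, so P lies on C.
Step 2: partial derivatives
  f_x(x, y) = -4*x - 2*y, f_y(x, y) = -2*x + 4*y - 1.
  f_x(P) = 8, f_y(P) = -7 (gradient nonzero, so P is smooth).
Step 3: tangent line at P: 8·(x − -1) + -7·(y − -2) = 0.
Expanding: 8*x - 7*y - 6 = 0.


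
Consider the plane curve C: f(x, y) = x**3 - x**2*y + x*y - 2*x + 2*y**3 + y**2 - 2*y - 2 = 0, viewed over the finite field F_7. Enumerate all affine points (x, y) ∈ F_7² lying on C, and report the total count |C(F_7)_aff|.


Affine F_7-points: {(0, 2), (1, 4), (2, 2), (3, 1), (4, 5)}; count = 5.

For each of the 49 pairs (x, y) ∈ F_7², evaluate f(x, y) mod 7. Record the zeros.
  x = 0: [0↦5, 1↦6, 2↦0, 3↦6, 4↦1, 5↦4, 6↦6]  zeros at y ∈ {2}
  x = 1: [0↦4, 1↦5, 2↦6, 3↦5, 4↦0, 5↦3, 6↦5]  zeros at y ∈ {4}
  x = 2: [0↦2, 1↦1, 2↦0, 3↦4, 4↦4, 5↦5, 6↦5]  zeros at y ∈ {2}
  x = 3: [0↦5, 1↦0, 2↦2, 3↦2, 4↦5, 5↦2, 6↦5]  zeros at y ∈ {1}
  x = 4: [0↦5, 1↦1, 2↦4, 3↦5, 4↦2, 5↦0, 6↦4]  zeros at y ∈ {5}
  x = 5: [0↦1, 1↦3, 2↦5, 3↦5, 4↦1, 5↦5, 6↦1]  zeros at y ∈ ∅
  x = 6: [0↦6, 1↦5, 2↦4, 3↦1, 4↦1, 5↦2, 6↦2]  zeros at y ∈ ∅
Collecting zeros: affine points = {(0, 2), (1, 4), (2, 2), (3, 1), (4, 5)}.
Total count |C(F_7)_aff| = 5.


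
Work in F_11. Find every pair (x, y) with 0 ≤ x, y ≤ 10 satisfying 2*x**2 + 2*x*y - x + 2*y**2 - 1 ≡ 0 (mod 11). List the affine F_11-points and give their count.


Affine F_11-points: {(1, 0), (1, 10), (2, 1), (2, 8), (3, 1), (3, 7), (5, 0), (5, 6), (6, 6), (6, 10), (7, 7), (7, 8)}; count = 12.

For each of the 121 pairs (x, y) ∈ F_11², evaluate f(x, y) mod 11. Record the zeros.
  x = 0: [0↦10, 1↦1, 2↦7, 3↦6, 4↦9, 5↦5, 6↦5, 7↦9, 8↦6, 9↦7, 10↦1]  zeros at y ∈ ∅
  x = 1: [0↦0, 1↦4, 2↦1, 3↦2, 4↦7, 5↦5, 6↦7, 7↦2, 8↦1, 9↦4, 10↦0]  zeros at y ∈ {0, 10}
  x = 2: [0↦5, 1↦0, 2↦10, 3↦2, 4↦9, 5↦9, 6↦2, 7↦10, 8↦0, 9↦5, 10↦3]  zeros at y ∈ {1, 8}
  x = 3: [0↦3, 1↦0, 2↦1, 3↦6, 4↦4, 5↦6, 6↦1, 7↦0, 8↦3, 9↦10, 10↦10]  zeros at y ∈ {1, 7}
  x = 4: [0↦5, 1↦4, 2↦7, 3↦3, 4↦3, 5↦7, 6↦4, 7↦5, 8↦10, 9↦8, 10↦10]  zeros at y ∈ ∅
  x = 5: [0↦0, 1↦1, 2↦6, 3↦4, 4↦6, 5↦1, 6↦0, 7↦3, 8↦10, 9↦10, 10↦3]  zeros at y ∈ {0, 6}
  x = 6: [0↦10, 1↦2, 2↦9, 3↦9, 4↦2, 5↦10, 6↦0, 7↦5, 8↦3, 9↦5, 10↦0]  zeros at y ∈ {6, 10}
  x = 7: [0↦2, 1↦7, 2↦5, 3↦7, 4↦2, 5↦1, 6↦4, 7↦0, 8↦0, 9↦4, 10↦1]  zeros at y ∈ {7, 8}
  x = 8: [0↦9, 1↦5, 2↦5, 3↦9, 4↦6, 5↦7, 6↦1, 7↦10, 8↦1, 9↦7, 10↦6]  zeros at y ∈ ∅
  x = 9: [0↦9, 1↦7, 2↦9, 3↦4, 4↦3, 5↦6, 6↦2, 7↦2, 8↦6, 9↦3, 10↦4]  zeros at y ∈ ∅
  x = 10: [0↦2, 1↦2, 2↦6, 3↦3, 4↦4, 5↦9, 6↦7, 7↦9, 8↦4, 9↦3, 10↦6]  zeros at y ∈ ∅
Collecting zeros: affine points = {(1, 0), (1, 10), (2, 1), (2, 8), (3, 1), (3, 7), (5, 0), (5, 6), (6, 6), (6, 10), (7, 7), (7, 8)}.
Total count |C(F_11)_aff| = 12.


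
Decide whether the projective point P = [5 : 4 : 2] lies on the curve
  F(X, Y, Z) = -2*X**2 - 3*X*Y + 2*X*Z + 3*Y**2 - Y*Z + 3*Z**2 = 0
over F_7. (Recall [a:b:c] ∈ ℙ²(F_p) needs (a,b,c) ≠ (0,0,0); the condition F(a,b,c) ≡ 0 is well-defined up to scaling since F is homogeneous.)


F(5,4,2) ≡ 4 (mod 7); P is NOT on the curve.

Evaluate F(5, 4, 2) term-by-term (mod 7).
  -2*X**2 ↦ -2·25·1·1 = -50
  -3*X*Y ↦ -3·5·4·1 = -60
  2*X*Z ↦ 2·5·1·2 = 20
  3*Y**2 ↦ 3·1·16·1 = 48
  -Y*Z ↦ -1·1·4·2 = -8
  3*Z**2 ↦ 3·1·1·4 = 12
Sum: F(5, 4, 2) = (-50) + (-60) + (20) + (48) + (-8) + (12) = -38.
Reducing mod 7: -38 ≡ 4 (mod 7).
Since F(a, b, c) ≡ 4 ≠ 0 (mod 7), P does NOT lie on the curve.


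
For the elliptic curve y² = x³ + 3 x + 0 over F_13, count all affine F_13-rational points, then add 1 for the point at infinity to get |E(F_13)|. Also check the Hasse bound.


Affine points = {(0, 0), (1, 2), (1, 11), (2, 1), (2, 12), (3, 6), (3, 7), (5, 6), (5, 7), (6, 0), (7, 0), (8, 4), (8, 9), (10, 4), (10, 9), (11, 5), (11, 8), (12, 3), (12, 10)}; affine count = 19; |E(F_13)| = 20.

Discriminant check: Δ ∝ 4a³ + 27b² = 4·3³ + 27·0² = 4·27 + 27·0 ≡ 4 (mod 13). Nonzero ⇒ E is nonsingular.
For each x ∈ F_13, compute rhs = x³ + 3·x + 0 mod 13, then count y ∈ F_13 with y² ≡ rhs.
  x = 0: rhs = 0, matching y values: 0 (1 points).
  x = 1: rhs = 4, matching y values: 2, 11 (2 points).
  x = 2: rhs = 1, matching y values: 1, 12 (2 points).
  x = 3: rhs = 10, matching y values: 6, 7 (2 points).
  x = 4: rhs = 11, matching y values: none (0 points).
  x = 5: rhs = 10, matching y values: 6, 7 (2 points).
  x = 6: rhs = 0, matching y values: 0 (1 points).
  x = 7: rhs = 0, matching y values: 0 (1 points).
  x = 8: rhs = 3, matching y values: 4, 9 (2 points).
  x = 9: rhs = 2, matching y values: none (0 points).
  x = 10: rhs = 3, matching y values: 4, 9 (2 points).
  x = 11: rhs = 12, matching y values: 5, 8 (2 points).
  x = 12: rhs = 9, matching y values: 3, 10 (2 points).
Total affine count: 19.
Full point count |E(F_13)| = 19 + 1 = 20.
Hasse bound: |20 − (13+1)| = |6| = 6 ≤ 2√13 ≈ 7.2111 ✓.


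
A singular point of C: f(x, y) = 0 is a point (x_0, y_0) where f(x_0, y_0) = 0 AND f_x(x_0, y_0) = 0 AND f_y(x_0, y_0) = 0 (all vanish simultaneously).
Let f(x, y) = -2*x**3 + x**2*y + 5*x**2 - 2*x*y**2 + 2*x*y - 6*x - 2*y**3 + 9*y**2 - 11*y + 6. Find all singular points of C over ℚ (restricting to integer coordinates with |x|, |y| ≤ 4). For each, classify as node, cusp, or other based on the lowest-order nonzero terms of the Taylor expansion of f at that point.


Singular points: {(1, 1)}; classification: cusp.

Compute partial derivatives:
  f_x = -6*x**2 + 2*x*y + 10*x - 2*y**2 + 2*y - 6.
  f_y = x**2 - 4*x*y + 2*x - 6*y**2 + 18*y - 11.
Scan x_0 ∈ {−4, ..., 4}. For each x_0, f_y(x_0, y) is a polynomial in y; find its integer roots y ∈ {−4, ..., 4}, then test f_x and f at those candidates.
  x = -4: f_y(-4, y) = -6*y**2 + 34*y - 3; no integer root y with |y| ≤ 4.
  x = -3: f_y(-3, y) = -6*y**2 + 30*y - 8; no integer root y with |y| ≤ 4.
  x = -2: f_y(-2, y) = -6*y**2 + 26*y - 11; no integer root y with |y| ≤ 4.
  x = -1: f_y(-1, y) = -6*y**2 + 22*y - 12; vanishes at y ∈ {3}. (-1, 3): f_x = -40 ≠ 0.
  x = 0: f_y(0, y) = -6*y**2 + 18*y - 11; no integer root y with |y| ≤ 4.
  x = 1: f_y(1, y) = -6*y**2 + 14*y - 8; vanishes at y ∈ {1}. (1, 1): f_x = 0, f = 0 — SINGULAR.
  x = 2: f_y(2, y) = -6*y**2 + 10*y - 3; no integer root y with |y| ≤ 4.
  x = 3: f_y(3, y) = -6*y**2 + 6*y + 4; no integer root y with |y| ≤ 4.
  x = 4: f_y(4, y) = -6*y**2 + 2*y + 13; no integer root y with |y| ≤ 4.
Only singular point on the grid: (1, 1).
Classify: substitute x = 1 + u, y = 1 + v and expand: f = -2*u**3 + u**2*v - 2*u*v**2 - 2*v**3 + v**2.
No constant or linear terms (consistent with a singular point). Quadratic part: v**2. Cubic part: -2*u**3 + u**2*v - 2*u*v**2 - 2*v**3.
The quadratic part v**2 is a perfect square, so there is a single (double) tangent line v = 0, i.e. y = 1. Restricting the cubic part to that line (v = 0) leaves -2*u**3 ≠ 0, so f is not divisible by v and the branch is v² ≈ 2*u**3 to lowest order — this is a cusp.
Classification: cusp.


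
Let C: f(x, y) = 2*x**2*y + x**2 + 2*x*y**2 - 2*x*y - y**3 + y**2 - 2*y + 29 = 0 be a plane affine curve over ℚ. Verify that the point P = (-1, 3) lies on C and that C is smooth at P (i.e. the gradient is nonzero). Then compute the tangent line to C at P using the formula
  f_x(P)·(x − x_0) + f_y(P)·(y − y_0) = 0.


Tangent line at P: -2*x - 31*y + 91 = 0.

Step 1: f(-1, 3) = 0, so P lies on C.
Step 2: partial derivatives
  f_x(x, y) = 4*x*y + 2*x + 2*y**2 - 2*y, f_y(x, y) = 2*x**2 + 4*x*y - 2*x - 3*y**2 + 2*y - 2.
  f_x(P) = -2, f_y(P) = -31 (gradient nonzero, so P is smooth).
Step 3: tangent line at P: -2·(x − -1) + -31·(y − 3) = 0.
Expanding: -2*x - 31*y + 91 = 0.


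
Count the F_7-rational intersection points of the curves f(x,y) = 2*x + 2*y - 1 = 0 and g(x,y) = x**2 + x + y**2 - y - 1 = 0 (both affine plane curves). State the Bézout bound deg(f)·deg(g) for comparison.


Common zeros: {(1, 3), (2, 2)}; count = 2; Bézout bound = 2.

deg(f) = 1, deg(g) = 2, so Bézout bound = 2.
Scan x ∈ F_7. For each x, list the y ∈ F_7 with f(x, y) ≡ 0 and those with g(x, y) ≡ 0 (mod 7); the common zeros in that column are the intersection.
  x = 0: f ≡ 0 at y ∈ {4}; g ≡ 0 at y ∈ ∅; common: ∅.
  x = 1: f ≡ 0 at y ∈ {3}; g ≡ 0 at y ∈ {3, 5}; common: {3}.
  x = 2: f ≡ 0 at y ∈ {2}; g ≡ 0 at y ∈ {2, 6}; common: {2}.
  x = 3: f ≡ 0 at y ∈ {1}; g ≡ 0 at y ∈ ∅; common: ∅.
  x = 4: f ≡ 0 at y ∈ {0}; g ≡ 0 at y ∈ {2, 6}; common: ∅.
  x = 5: f ≡ 0 at y ∈ {6}; g ≡ 0 at y ∈ {3, 5}; common: ∅.
  x = 6: f ≡ 0 at y ∈ {5}; g ≡ 0 at y ∈ ∅; common: ∅.
Collecting: common zeros = {(1, 3), (2, 2)}, so the count is 2.
Comparison with the Bézout bound: 2 ≤ 2 = deg(f)·deg(g), as expected for curves with no common component (the bound is attained).


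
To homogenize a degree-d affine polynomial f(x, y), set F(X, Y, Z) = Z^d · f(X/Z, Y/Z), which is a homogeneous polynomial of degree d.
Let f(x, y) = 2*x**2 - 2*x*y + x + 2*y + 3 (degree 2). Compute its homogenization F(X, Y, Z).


F(X, Y, Z) = 2*X**2 - 2*X*Y + X*Z + 2*Y*Z + 3*Z**2

deg(f) = 2.
Substitute x = X/Z, y = Y/Z into f, then multiply by Z^2.
  monomial 2·x^2·y^0 ↦ 2·X^2·Y^0·Z^0.
  monomial -2·x^1·y^1 ↦ -2·X^1·Y^1·Z^0.
  monomial 1·x^1·y^0 ↦ 1·X^1·Y^0·Z^1.
  monomial 2·x^0·y^1 ↦ 2·X^0·Y^1·Z^1.
  monomial 3·x^0·y^0 ↦ 3·X^0·Y^0·Z^2.
Collecting: F(X, Y, Z) = 2*X**2 - 2*X*Y + X*Z + 2*Y*Z + 3*Z**2.


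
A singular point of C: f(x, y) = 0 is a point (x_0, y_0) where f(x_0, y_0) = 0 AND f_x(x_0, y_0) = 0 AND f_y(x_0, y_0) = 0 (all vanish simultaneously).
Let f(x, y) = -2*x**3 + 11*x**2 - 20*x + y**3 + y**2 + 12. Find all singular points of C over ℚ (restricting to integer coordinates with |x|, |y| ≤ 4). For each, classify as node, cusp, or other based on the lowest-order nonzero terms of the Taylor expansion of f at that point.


Singular points: {(2, 0)}; classification: node.

Compute partial derivatives:
  f_x = -6*x**2 + 22*x - 20.
  f_y = 3*y**2 + 2*y.
Scan x_0 ∈ {−4, ..., 4}. For each x_0, f_y(x_0, y) is a polynomial in y; find its integer roots y ∈ {−4, ..., 4}, then test f_x and f at those candidates.
  x = -4: f_y(-4, y) = 3*y**2 + 2*y; vanishes at y ∈ {0}. (-4, 0): f_x = -204 ≠ 0.
  x = -3: f_y(-3, y) = 3*y**2 + 2*y; vanishes at y ∈ {0}. (-3, 0): f_x = -140 ≠ 0.
  x = -2: f_y(-2, y) = 3*y**2 + 2*y; vanishes at y ∈ {0}. (-2, 0): f_x = -88 ≠ 0.
  x = -1: f_y(-1, y) = 3*y**2 + 2*y; vanishes at y ∈ {0}. (-1, 0): f_x = -48 ≠ 0.
  x = 0: f_y(0, y) = 3*y**2 + 2*y; vanishes at y ∈ {0}. (0, 0): f_x = -20 ≠ 0.
  x = 1: f_y(1, y) = 3*y**2 + 2*y; vanishes at y ∈ {0}. (1, 0): f_x = -4 ≠ 0.
  x = 2: f_y(2, y) = 3*y**2 + 2*y; vanishes at y ∈ {0}. (2, 0): f_x = 0, f = 0 — SINGULAR.
  x = 3: f_y(3, y) = 3*y**2 + 2*y; vanishes at y ∈ {0}. (3, 0): f_x = -8 ≠ 0.
  x = 4: f_y(4, y) = 3*y**2 + 2*y; vanishes at y ∈ {0}. (4, 0): f_x = -28 ≠ 0.
Only singular point on the grid: (2, 0).
Classify: substitute x = 2 + u, y = 0 + v and expand: f = -2*u**3 - u**2 + v**3 + v**2.
No constant or linear terms (consistent with a singular point). Quadratic part: -u**2 + v**2. Cubic part: -2*u**3 + v**3.
The quadratic part v**2 - u**2 = (v − u)(v + u) splits into two distinct linear factors, so there are two distinct tangent lines y − 0 = ±(x − 2) — this is a node (ordinary double point).
Classification: node.


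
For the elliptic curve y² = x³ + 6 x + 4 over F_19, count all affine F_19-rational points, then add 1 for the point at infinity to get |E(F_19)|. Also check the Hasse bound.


Affine points = {(0, 2), (0, 17), (1, 7), (1, 12), (2, 9), (2, 10), (3, 7), (3, 12), (4, 4), (4, 15), (5, 8), (5, 11), (6, 3), (6, 16), (7, 3), (7, 16), (10, 0), (14, 1), (14, 18), (15, 7), (15, 12), (16, 4), (16, 15), (18, 4), (18, 15)}; affine count = 25; |E(F_19)| = 26.

Discriminant check: Δ ∝ 4a³ + 27b² = 4·6³ + 27·4² = 4·216 + 27·16 ≡ 4 (mod 19). Nonzero ⇒ E is nonsingular.
For each x ∈ F_19, compute rhs = x³ + 6·x + 4 mod 19, then count y ∈ F_19 with y² ≡ rhs.
  x = 0: rhs = 4, matching y values: 2, 17 (2 points).
  x = 1: rhs = 11, matching y values: 7, 12 (2 points).
  x = 2: rhs = 5, matching y values: 9, 10 (2 points).
  x = 3: rhs = 11, matching y values: 7, 12 (2 points).
  x = 4: rhs = 16, matching y values: 4, 15 (2 points).
  x = 5: rhs = 7, matching y values: 8, 11 (2 points).
  x = 6: rhs = 9, matching y values: 3, 16 (2 points).
  x = 7: rhs = 9, matching y values: 3, 16 (2 points).
  x = 8: rhs = 13, matching y values: none (0 points).
  x = 9: rhs = 8, matching y values: none (0 points).
  x = 10: rhs = 0, matching y values: 0 (1 points).
  x = 11: rhs = 14, matching y values: none (0 points).
  x = 12: rhs = 18, matching y values: none (0 points).
  x = 13: rhs = 18, matching y values: none (0 points).
  x = 14: rhs = 1, matching y values: 1, 18 (2 points).
  x = 15: rhs = 11, matching y values: 7, 12 (2 points).
  x = 16: rhs = 16, matching y values: 4, 15 (2 points).
  x = 17: rhs = 3, matching y values: none (0 points).
  x = 18: rhs = 16, matching y values: 4, 15 (2 points).
Total affine count: 25.
Full point count |E(F_19)| = 25 + 1 = 26.
Hasse bound: |26 − (19+1)| = |6| = 6 ≤ 2√19 ≈ 8.7178 ✓.


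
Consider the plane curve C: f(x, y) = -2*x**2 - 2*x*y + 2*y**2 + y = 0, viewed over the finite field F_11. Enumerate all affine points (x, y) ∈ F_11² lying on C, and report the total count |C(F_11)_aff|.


Affine F_11-points: {(0, 0), (0, 5), (3, 9), (3, 10), (6, 5), (6, 6), (9, 4), (9, 10), (10, 6), (10, 9)}; count = 10.

For each of the 121 pairs (x, y) ∈ F_11², evaluate f(x, y) mod 11. Record the zeros.
  x = 0: [0↦0, 1↦3, 2↦10, 3↦10, 4↦3, 5↦0, 6↦1, 7↦6, 8↦4, 9↦6, 10↦1]  zeros at y ∈ {0, 5}
  x = 1: [0↦9, 1↦10, 2↦4, 3↦2, 4↦4, 5↦10, 6↦9, 7↦1, 8↦8, 9↦8, 10↦1]  zeros at y ∈ ∅
  x = 2: [0↦3, 1↦2, 2↦5, 3↦1, 4↦1, 5↦5, 6↦2, 7↦3, 8↦8, 9↦6, 10↦8]  zeros at y ∈ ∅
  x = 3: [0↦4, 1↦1, 2↦2, 3↦7, 4↦5, 5↦7, 6↦2, 7↦1, 8↦4, 9↦0, 10↦0]  zeros at y ∈ {9, 10}
  x = 4: [0↦1, 1↦7, 2↦6, 3↦9, 4↦5, 5↦5, 6↦9, 7↦6, 8↦7, 9↦1, 10↦10]  zeros at y ∈ ∅
  x = 5: [0↦5, 1↦9, 2↦6, 3↦7, 4↦1, 5↦10, 6↦1, 7↦7, 8↦6, 9↦9, 10↦5]  zeros at y ∈ ∅
  x = 6: [0↦5, 1↦7, 2↦2, 3↦1, 4↦4, 5↦0, 6↦0, 7↦4, 8↦1, 9↦2, 10↦7]  zeros at y ∈ {5, 6}
  x = 7: [0↦1, 1↦1, 2↦5, 3↦2, 4↦3, 5↦8, 6↦6, 7↦8, 8↦3, 9↦2, 10↦5]  zeros at y ∈ ∅
  x = 8: [0↦4, 1↦2, 2↦4, 3↦10, 4↦9, 5↦1, 6↦8, 7↦8, 8↦1, 9↦9, 10↦10]  zeros at y ∈ ∅
  x = 9: [0↦3, 1↦10, 2↦10, 3↦3, 4↦0, 5↦1, 6↦6, 7↦4, 8↦6, 9↦1, 10↦0]  zeros at y ∈ {4, 10}
  x = 10: [0↦9, 1↦3, 2↦1, 3↦3, 4↦9, 5↦8, 6↦0, 7↦7, 8↦7, 9↦0, 10↦8]  zeros at y ∈ {6, 9}
Collecting zeros: affine points = {(0, 0), (0, 5), (3, 9), (3, 10), (6, 5), (6, 6), (9, 4), (9, 10), (10, 6), (10, 9)}.
Total count |C(F_11)_aff| = 10.


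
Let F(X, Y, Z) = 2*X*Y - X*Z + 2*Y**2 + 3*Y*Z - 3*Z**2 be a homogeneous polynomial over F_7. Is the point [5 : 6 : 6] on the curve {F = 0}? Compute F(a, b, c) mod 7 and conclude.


F(5,6,6) ≡ 4 (mod 7); P is NOT on the curve.

Evaluate F(5, 6, 6) term-by-term (mod 7).
  2*X*Y ↦ 2·5·6·1 = 60
  -X*Z ↦ -1·5·1·6 = -30
  2*Y**2 ↦ 2·1·36·1 = 72
  3*Y*Z ↦ 3·1·6·6 = 108
  -3*Z**2 ↦ -3·1·1·36 = -108
Sum: F(5, 6, 6) = (60) + (-30) + (72) + (108) + (-108) = 102.
Reducing mod 7: 102 ≡ 4 (mod 7).
Since F(a, b, c) ≡ 4 ≠ 0 (mod 7), P does NOT lie on the curve.


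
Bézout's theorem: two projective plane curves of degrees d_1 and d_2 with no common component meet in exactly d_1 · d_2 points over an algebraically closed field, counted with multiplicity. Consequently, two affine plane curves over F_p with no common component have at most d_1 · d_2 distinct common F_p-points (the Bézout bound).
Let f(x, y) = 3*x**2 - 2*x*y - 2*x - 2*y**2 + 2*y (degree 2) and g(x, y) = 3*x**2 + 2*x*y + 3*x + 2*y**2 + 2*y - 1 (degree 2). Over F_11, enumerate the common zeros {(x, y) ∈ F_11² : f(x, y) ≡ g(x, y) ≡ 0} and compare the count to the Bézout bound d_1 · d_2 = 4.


Common zeros: {(8, 4)}; count = 1; Bézout bound = 4.

deg(f) = 2, deg(g) = 2, so Bézout bound = 4.
Scan x ∈ F_11. For each x, list the y ∈ F_11 with f(x, y) ≡ 0 and those with g(x, y) ≡ 0 (mod 11); the common zeros in that column are the intersection.
  x = 0: f ≡ 0 at y ∈ {0, 1}; g ≡ 0 at y ∈ {2, 8}; common: ∅.
  x = 1: f ≡ 0 at y ∈ ∅; g ≡ 0 at y ∈ {1, 8}; common: ∅.
  x = 2: f ≡ 0 at y ∈ ∅; g ≡ 0 at y ∈ ∅; common: ∅.
  x = 3: f ≡ 0 at y ∈ ∅; g ≡ 0 at y ∈ {3, 4}; common: ∅.
  x = 4: f ≡ 0 at y ∈ {9, 10}; g ≡ 0 at y ∈ ∅; common: ∅.
  x = 5: f ≡ 0 at y ∈ {1, 6}; g ≡ 0 at y ∈ {2, 3}; common: ∅.
  x = 6: f ≡ 0 at y ∈ ∅; g ≡ 0 at y ∈ ∅; common: ∅.
  x = 7: f ≡ 0 at y ∈ {6, 10}; g ≡ 0 at y ∈ {5, 9}; common: ∅.
  x = 8: f ≡ 0 at y ∈ {0, 4}; g ≡ 0 at y ∈ {4, 9}; common: {4}.
  x = 9: f ≡ 0 at y ∈ ∅; g ≡ 0 at y ∈ ∅; common: ∅.
  x = 10: f ≡ 0 at y ∈ {4, 9}; g ≡ 0 at y ∈ ∅; common: ∅.
Collecting: common zeros = {(8, 4)}, so the count is 1.
Comparison with the Bézout bound: 1 ≤ 4 = deg(f)·deg(g), as expected for curves with no common component (the affine F_11-count falls short of the bound because intersections may lie at infinity, over extension fields, or carry multiplicity).


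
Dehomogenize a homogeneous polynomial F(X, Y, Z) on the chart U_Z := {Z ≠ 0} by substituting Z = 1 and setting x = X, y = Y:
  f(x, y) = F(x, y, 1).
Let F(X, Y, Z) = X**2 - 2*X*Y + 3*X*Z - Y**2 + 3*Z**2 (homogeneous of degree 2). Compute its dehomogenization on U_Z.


f(x, y) = x**2 - 2*x*y + 3*x - y**2 + 3

On U_Z we set Z = 1. Each monomial c·X^i·Y^j·Z^k in F becomes c·x^i·y^j·1^k = c·x^i·y^j.
Substituting Z = 1: F(X, Y, 1) = x**2 - 2*x*y + 3*x - y**2 + 3.
Note: deg(f) ≤ deg(F) = 2; strict inequality happens when F is divisible by Z (lost terms).


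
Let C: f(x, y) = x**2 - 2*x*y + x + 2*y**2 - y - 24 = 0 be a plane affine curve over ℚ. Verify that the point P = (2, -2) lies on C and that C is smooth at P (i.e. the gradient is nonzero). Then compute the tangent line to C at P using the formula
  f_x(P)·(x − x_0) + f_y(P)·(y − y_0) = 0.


Tangent line at P: 9*x - 13*y - 44 = 0.

Step 1: f(2, -2) = 0, so P lies on C.
Step 2: partial derivatives
  f_x(x, y) = 2*x - 2*y + 1, f_y(x, y) = -2*x + 4*y - 1.
  f_x(P) = 9, f_y(P) = -13 (gradient nonzero, so P is smooth).
Step 3: tangent line at P: 9·(x − 2) + -13·(y − -2) = 0.
Expanding: 9*x - 13*y - 44 = 0.


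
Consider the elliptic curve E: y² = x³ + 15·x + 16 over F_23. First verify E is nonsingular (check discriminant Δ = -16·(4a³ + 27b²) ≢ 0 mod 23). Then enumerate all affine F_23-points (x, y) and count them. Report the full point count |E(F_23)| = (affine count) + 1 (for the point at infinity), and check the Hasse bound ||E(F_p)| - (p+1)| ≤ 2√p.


Affine points = {(0, 4), (0, 19), (1, 3), (1, 20), (2, 10), (2, 13), (4, 5), (4, 18), (5, 3), (5, 20), (6, 0), (7, 2), (7, 21), (8, 2), (8, 21), (9, 11), (9, 12), (10, 4), (10, 19), (13, 4), (13, 19), (14, 7), (14, 16), (17, 3), (17, 20), (18, 0), (20, 6), (20, 17), (21, 1), (21, 22), (22, 0)}; affine count = 31; |E(F_23)| = 32.

Discriminant check: Δ ∝ 4a³ + 27b² = 4·15³ + 27·16² = 4·3375 + 27·256 ≡ 11 (mod 23). Nonzero ⇒ E is nonsingular.
For each x ∈ F_23, compute rhs = x³ + 15·x + 16 mod 23, then count y ∈ F_23 with y² ≡ rhs.
  x = 0: rhs = 16, matching y values: 4, 19 (2 points).
  x = 1: rhs = 9, matching y values: 3, 20 (2 points).
  x = 2: rhs = 8, matching y values: 10, 13 (2 points).
  x = 3: rhs = 19, matching y values: none (0 points).
  x = 4: rhs = 2, matching y values: 5, 18 (2 points).
  x = 5: rhs = 9, matching y values: 3, 20 (2 points).
  x = 6: rhs = 0, matching y values: 0 (1 points).
  x = 7: rhs = 4, matching y values: 2, 21 (2 points).
  x = 8: rhs = 4, matching y values: 2, 21 (2 points).
  x = 9: rhs = 6, matching y values: 11, 12 (2 points).
  x = 10: rhs = 16, matching y values: 4, 19 (2 points).
  x = 11: rhs = 17, matching y values: none (0 points).
  x = 12: rhs = 15, matching y values: none (0 points).
  x = 13: rhs = 16, matching y values: 4, 19 (2 points).
  x = 14: rhs = 3, matching y values: 7, 16 (2 points).
  x = 15: rhs = 5, matching y values: none (0 points).
  x = 16: rhs = 5, matching y values: none (0 points).
  x = 17: rhs = 9, matching y values: 3, 20 (2 points).
  x = 18: rhs = 0, matching y values: 0 (1 points).
  x = 19: rhs = 7, matching y values: none (0 points).
  x = 20: rhs = 13, matching y values: 6, 17 (2 points).
  x = 21: rhs = 1, matching y values: 1, 22 (2 points).
  x = 22: rhs = 0, matching y values: 0 (1 points).
Total affine count: 31.
Full point count |E(F_23)| = 31 + 1 = 32.
Hasse bound: |32 − (23+1)| = |8| = 8 ≤ 2√23 ≈ 9.5917 ✓.


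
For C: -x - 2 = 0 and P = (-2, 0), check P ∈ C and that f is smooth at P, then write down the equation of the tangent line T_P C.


Tangent line at P: -x - 2 = 0.

Step 1: f(-2, 0) = 0, so P lies on C.
Step 2: partial derivatives
  f_x(x, y) = -1, f_y(x, y) = 0.
  f_x(P) = -1, f_y(P) = 0 (gradient nonzero, so P is smooth).
Step 3: tangent line at P: -1·(x − -2) + 0·(y − 0) = 0.
Expanding: -x - 2 = 0.


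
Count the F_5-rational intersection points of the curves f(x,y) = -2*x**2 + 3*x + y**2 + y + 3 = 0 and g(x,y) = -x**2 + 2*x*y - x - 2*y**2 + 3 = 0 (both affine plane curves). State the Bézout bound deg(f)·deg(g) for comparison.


Common zeros: {(0, 3), (3, 2)}; count = 2; Bézout bound = 4.

deg(f) = 2, deg(g) = 2, so Bézout bound = 4.
Scan x ∈ F_5. For each x, list the y ∈ F_5 with f(x, y) ≡ 0 and those with g(x, y) ≡ 0 (mod 5); the common zeros in that column are the intersection.
  x = 0: f ≡ 0 at y ∈ {1, 3}; g ≡ 0 at y ∈ {2, 3}; common: {3}.
  x = 1: f ≡ 0 at y ∈ {2}; g ≡ 0 at y ∈ ∅; common: ∅.
  x = 2: f ≡ 0 at y ∈ ∅; g ≡ 0 at y ∈ ∅; common: ∅.
  x = 3: f ≡ 0 at y ∈ {2}; g ≡ 0 at y ∈ {1, 2}; common: {2}.
  x = 4: f ≡ 0 at y ∈ {1, 3}; g ≡ 0 at y ∈ ∅; common: ∅.
Collecting: common zeros = {(0, 3), (3, 2)}, so the count is 2.
Comparison with the Bézout bound: 2 ≤ 4 = deg(f)·deg(g), as expected for curves with no common component (the affine F_5-count falls short of the bound because intersections may lie at infinity, over extension fields, or carry multiplicity).


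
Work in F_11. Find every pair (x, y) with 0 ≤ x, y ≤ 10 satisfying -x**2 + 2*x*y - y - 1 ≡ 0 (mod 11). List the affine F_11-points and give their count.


Affine F_11-points: {(0, 10), (1, 2), (2, 9), (3, 2), (4, 4), (5, 9), (7, 3), (8, 8), (9, 10), (10, 3)}; count = 10.

For each of the 121 pairs (x, y) ∈ F_11², evaluate f(x, y) mod 11. Record the zeros.
  x = 0: [0↦10, 1↦9, 2↦8, 3↦7, 4↦6, 5↦5, 6↦4, 7↦3, 8↦2, 9↦1, 10↦0]  zeros at y ∈ {10}
  x = 1: [0↦9, 1↦10, 2↦0, 3↦1, 4↦2, 5↦3, 6↦4, 7↦5, 8↦6, 9↦7, 10↦8]  zeros at y ∈ {2}
  x = 2: [0↦6, 1↦9, 2↦1, 3↦4, 4↦7, 5↦10, 6↦2, 7↦5, 8↦8, 9↦0, 10↦3]  zeros at y ∈ {9}
  x = 3: [0↦1, 1↦6, 2↦0, 3↦5, 4↦10, 5↦4, 6↦9, 7↦3, 8↦8, 9↦2, 10↦7]  zeros at y ∈ {2}
  x = 4: [0↦5, 1↦1, 2↦8, 3↦4, 4↦0, 5↦7, 6↦3, 7↦10, 8↦6, 9↦2, 10↦9]  zeros at y ∈ {4}
  x = 5: [0↦7, 1↦5, 2↦3, 3↦1, 4↦10, 5↦8, 6↦6, 7↦4, 8↦2, 9↦0, 10↦9]  zeros at y ∈ {9}
  x = 6: [0↦7, 1↦7, 2↦7, 3↦7, 4↦7, 5↦7, 6↦7, 7↦7, 8↦7, 9↦7, 10↦7]  zeros at y ∈ ∅
  x = 7: [0↦5, 1↦7, 2↦9, 3↦0, 4↦2, 5↦4, 6↦6, 7↦8, 8↦10, 9↦1, 10↦3]  zeros at y ∈ {3}
  x = 8: [0↦1, 1↦5, 2↦9, 3↦2, 4↦6, 5↦10, 6↦3, 7↦7, 8↦0, 9↦4, 10↦8]  zeros at y ∈ {8}
  x = 9: [0↦6, 1↦1, 2↦7, 3↦2, 4↦8, 5↦3, 6↦9, 7↦4, 8↦10, 9↦5, 10↦0]  zeros at y ∈ {10}
  x = 10: [0↦9, 1↦6, 2↦3, 3↦0, 4↦8, 5↦5, 6↦2, 7↦10, 8↦7, 9↦4, 10↦1]  zeros at y ∈ {3}
Collecting zeros: affine points = {(0, 10), (1, 2), (2, 9), (3, 2), (4, 4), (5, 9), (7, 3), (8, 8), (9, 10), (10, 3)}.
Total count |C(F_11)_aff| = 10.


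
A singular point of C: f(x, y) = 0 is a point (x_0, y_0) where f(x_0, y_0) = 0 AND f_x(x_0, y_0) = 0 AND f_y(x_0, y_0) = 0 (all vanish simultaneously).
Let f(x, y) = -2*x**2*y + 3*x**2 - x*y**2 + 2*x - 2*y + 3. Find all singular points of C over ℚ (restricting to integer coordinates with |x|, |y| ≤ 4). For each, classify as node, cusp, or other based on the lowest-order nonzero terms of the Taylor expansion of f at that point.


Singular points: {(-1, 2)}; classification: node.

Compute partial derivatives:
  f_x = -4*x*y + 6*x - y**2 + 2.
  f_y = -2*x**2 - 2*x*y - 2.
Scan x_0 ∈ {−4, ..., 4}. For each x_0, f_y(x_0, y) is a polynomial in y; find its integer roots y ∈ {−4, ..., 4}, then test f_x and f at those candidates.
  x = -4: f_y(-4, y) = 8*y - 34; no integer root y with |y| ≤ 4.
  x = -3: f_y(-3, y) = 6*y - 20; no integer root y with |y| ≤ 4.
  x = -2: f_y(-2, y) = 4*y - 10; no integer root y with |y| ≤ 4.
  x = -1: f_y(-1, y) = 2*y - 4; vanishes at y ∈ {2}. (-1, 2): f_x = 0, f = 0 — SINGULAR.
  x = 0: f_y(0, y) = -2; no integer root y with |y| ≤ 4.
  x = 1: f_y(1, y) = -2*y - 4; vanishes at y ∈ {-2}. (1, -2): f_x = 12 ≠ 0.
  x = 2: f_y(2, y) = -4*y - 10; no integer root y with |y| ≤ 4.
  x = 3: f_y(3, y) = -6*y - 20; no integer root y with |y| ≤ 4.
  x = 4: f_y(4, y) = -8*y - 34; no integer root y with |y| ≤ 4.
Only singular point on the grid: (-1, 2).
Classify: substitute x = -1 + u, y = 2 + v and expand: f = -2*u**2*v - u**2 - u*v**2 + v**2.
No constant or linear terms (consistent with a singular point). Quadratic part: -u**2 + v**2. Cubic part: -2*u**2*v - u*v**2.
The quadratic part v**2 - u**2 = (v − u)(v + u) splits into two distinct linear factors, so there are two distinct tangent lines y − 2 = ±(x − -1) — this is a node (ordinary double point).
Classification: node.


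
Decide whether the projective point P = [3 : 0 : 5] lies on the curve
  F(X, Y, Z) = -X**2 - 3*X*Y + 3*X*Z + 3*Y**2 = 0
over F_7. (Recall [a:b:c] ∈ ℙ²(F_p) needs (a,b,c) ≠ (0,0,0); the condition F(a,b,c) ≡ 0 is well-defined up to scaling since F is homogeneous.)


F(3,0,5) ≡ 1 (mod 7); P is NOT on the curve.

Evaluate F(3, 0, 5) term-by-term (mod 7).
  -X**2 ↦ -1·9·1·1 = -9
  -3*X*Y ↦ -3·3·0·1 = 0
  3*X*Z ↦ 3·3·1·5 = 45
  3*Y**2 ↦ 3·1·0·1 = 0
Sum: F(3, 0, 5) = (-9) + (0) + (45) + (0) = 36.
Reducing mod 7: 36 ≡ 1 (mod 7).
Since F(a, b, c) ≡ 1 ≠ 0 (mod 7), P does NOT lie on the curve.


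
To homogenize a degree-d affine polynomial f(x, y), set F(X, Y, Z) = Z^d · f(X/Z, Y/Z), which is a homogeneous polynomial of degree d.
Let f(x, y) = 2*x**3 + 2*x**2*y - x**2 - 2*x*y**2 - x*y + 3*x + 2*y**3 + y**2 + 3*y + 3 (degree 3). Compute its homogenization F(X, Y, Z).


F(X, Y, Z) = 2*X**3 + 2*X**2*Y - X**2*Z - 2*X*Y**2 - X*Y*Z + 3*X*Z**2 + 2*Y**3 + Y**2*Z + 3*Y*Z**2 + 3*Z**3

deg(f) = 3.
Substitute x = X/Z, y = Y/Z into f, then multiply by Z^3.
  monomial 2·x^3·y^0 ↦ 2·X^3·Y^0·Z^0.
  monomial 2·x^2·y^1 ↦ 2·X^2·Y^1·Z^0.
  monomial -1·x^2·y^0 ↦ -1·X^2·Y^0·Z^1.
  monomial -2·x^1·y^2 ↦ -2·X^1·Y^2·Z^0.
  monomial -1·x^1·y^1 ↦ -1·X^1·Y^1·Z^1.
  monomial 3·x^1·y^0 ↦ 3·X^1·Y^0·Z^2.
  monomial 2·x^0·y^3 ↦ 2·X^0·Y^3·Z^0.
  monomial 1·x^0·y^2 ↦ 1·X^0·Y^2·Z^1.
  monomial 3·x^0·y^1 ↦ 3·X^0·Y^1·Z^2.
  monomial 3·x^0·y^0 ↦ 3·X^0·Y^0·Z^3.
Collecting: F(X, Y, Z) = 2*X**3 + 2*X**2*Y - X**2*Z - 2*X*Y**2 - X*Y*Z + 3*X*Z**2 + 2*Y**3 + Y**2*Z + 3*Y*Z**2 + 3*Z**3.


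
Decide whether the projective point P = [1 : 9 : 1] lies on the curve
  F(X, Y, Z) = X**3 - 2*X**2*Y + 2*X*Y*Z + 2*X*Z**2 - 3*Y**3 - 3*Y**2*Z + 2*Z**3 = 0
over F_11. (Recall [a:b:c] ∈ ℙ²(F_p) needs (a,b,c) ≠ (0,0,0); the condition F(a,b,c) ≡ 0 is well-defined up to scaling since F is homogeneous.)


F(1,9,1) ≡ 6 (mod 11); P is NOT on the curve.

Evaluate F(1, 9, 1) term-by-term (mod 11).
  X**3 ↦ 1·1·1·1 = 1
  -2*X**2*Y ↦ -2·1·9·1 = -18
  2*X*Y*Z ↦ 2·1·9·1 = 18
  2*X*Z**2 ↦ 2·1·1·1 = 2
  -3*Y**3 ↦ -3·1·729·1 = -2187
  -3*Y**2*Z ↦ -3·1·81·1 = -243
  2*Z**3 ↦ 2·1·1·1 = 2
Sum: F(1, 9, 1) = (1) + (-18) + (18) + (2) + (-2187) + (-243) + (2) = -2425.
Reducing mod 11: -2425 ≡ 6 (mod 11).
Since F(a, b, c) ≡ 6 ≠ 0 (mod 11), P does NOT lie on the curve.


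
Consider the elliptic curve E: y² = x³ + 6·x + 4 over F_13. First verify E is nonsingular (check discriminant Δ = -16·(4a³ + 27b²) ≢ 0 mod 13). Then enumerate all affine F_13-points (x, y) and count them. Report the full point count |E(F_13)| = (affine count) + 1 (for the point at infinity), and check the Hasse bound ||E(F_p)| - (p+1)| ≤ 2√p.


Affine points = {(0, 2), (0, 11), (3, 6), (3, 7), (4, 1), (4, 12), (5, 4), (5, 9), (6, 3), (6, 10), (7, 5), (7, 8), (11, 6), (11, 7), (12, 6), (12, 7)}; affine count = 16; |E(F_13)| = 17.

Discriminant check: Δ ∝ 4a³ + 27b² = 4·6³ + 27·4² = 4·216 + 27·16 ≡ 9 (mod 13). Nonzero ⇒ E is nonsingular.
For each x ∈ F_13, compute rhs = x³ + 6·x + 4 mod 13, then count y ∈ F_13 with y² ≡ rhs.
  x = 0: rhs = 4, matching y values: 2, 11 (2 points).
  x = 1: rhs = 11, matching y values: none (0 points).
  x = 2: rhs = 11, matching y values: none (0 points).
  x = 3: rhs = 10, matching y values: 6, 7 (2 points).
  x = 4: rhs = 1, matching y values: 1, 12 (2 points).
  x = 5: rhs = 3, matching y values: 4, 9 (2 points).
  x = 6: rhs = 9, matching y values: 3, 10 (2 points).
  x = 7: rhs = 12, matching y values: 5, 8 (2 points).
  x = 8: rhs = 5, matching y values: none (0 points).
  x = 9: rhs = 7, matching y values: none (0 points).
  x = 10: rhs = 11, matching y values: none (0 points).
  x = 11: rhs = 10, matching y values: 6, 7 (2 points).
  x = 12: rhs = 10, matching y values: 6, 7 (2 points).
Total affine count: 16.
Full point count |E(F_13)| = 16 + 1 = 17.
Hasse bound: |17 − (13+1)| = |3| = 3 ≤ 2√13 ≈ 7.2111 ✓.


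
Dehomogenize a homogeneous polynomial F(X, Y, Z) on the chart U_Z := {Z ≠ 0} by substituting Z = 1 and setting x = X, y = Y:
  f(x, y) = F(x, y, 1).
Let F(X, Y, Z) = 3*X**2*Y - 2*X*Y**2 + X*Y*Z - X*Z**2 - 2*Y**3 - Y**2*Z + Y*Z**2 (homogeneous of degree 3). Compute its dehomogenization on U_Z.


f(x, y) = 3*x**2*y - 2*x*y**2 + x*y - x - 2*y**3 - y**2 + y

On U_Z we set Z = 1. Each monomial c·X^i·Y^j·Z^k in F becomes c·x^i·y^j·1^k = c·x^i·y^j.
Substituting Z = 1: F(X, Y, 1) = 3*x**2*y - 2*x*y**2 + x*y - x - 2*y**3 - y**2 + y.
Note: deg(f) ≤ deg(F) = 3; strict inequality happens when F is divisible by Z (lost terms).


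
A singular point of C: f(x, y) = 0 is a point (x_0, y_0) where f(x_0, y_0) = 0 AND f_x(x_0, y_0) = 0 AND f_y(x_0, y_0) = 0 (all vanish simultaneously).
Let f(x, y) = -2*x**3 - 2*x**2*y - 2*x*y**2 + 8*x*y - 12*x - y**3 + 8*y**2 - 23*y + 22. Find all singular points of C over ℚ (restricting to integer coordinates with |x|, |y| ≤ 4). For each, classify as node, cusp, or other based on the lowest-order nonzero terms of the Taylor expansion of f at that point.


Singular points: {(-1, 3)}; classification: cusp.

Compute partial derivatives:
  f_x = -6*x**2 - 4*x*y - 2*y**2 + 8*y - 12.
  f_y = -2*x**2 - 4*x*y + 8*x - 3*y**2 + 16*y - 23.
Scan x_0 ∈ {−4, ..., 4}. For each x_0, f_y(x_0, y) is a polynomial in y; find its integer roots y ∈ {−4, ..., 4}, then test f_x and f at those candidates.
  x = -4: f_y(-4, y) = -3*y**2 + 32*y - 87; no integer root y with |y| ≤ 4.
  x = -3: f_y(-3, y) = -3*y**2 + 28*y - 65; no integer root y with |y| ≤ 4.
  x = -2: f_y(-2, y) = -3*y**2 + 24*y - 47; no integer root y with |y| ≤ 4.
  x = -1: f_y(-1, y) = -3*y**2 + 20*y - 33; vanishes at y ∈ {3}. (-1, 3): f_x = 0, f = 0 — SINGULAR.
  x = 0: f_y(0, y) = -3*y**2 + 16*y - 23; no integer root y with |y| ≤ 4.
  x = 1: f_y(1, y) = -3*y**2 + 12*y - 17; no integer root y with |y| ≤ 4.
  x = 2: f_y(2, y) = -3*y**2 + 8*y - 15; no integer root y with |y| ≤ 4.
  x = 3: f_y(3, y) = -3*y**2 + 4*y - 17; no integer root y with |y| ≤ 4.
  x = 4: f_y(4, y) = -3*y**2 - 23; no integer root y with |y| ≤ 4.
Only singular point on the grid: (-1, 3).
Classify: substitute x = -1 + u, y = 3 + v and expand: f = -2*u**3 - 2*u**2*v - 2*u*v**2 - v**3 + v**2.
No constant or linear terms (consistent with a singular point). Quadratic part: v**2. Cubic part: -2*u**3 - 2*u**2*v - 2*u*v**2 - v**3.
The quadratic part v**2 is a perfect square, so there is a single (double) tangent line v = 0, i.e. y = 3. Restricting the cubic part to that line (v = 0) leaves -2*u**3 ≠ 0, so f is not divisible by v and the branch is v² ≈ 2*u**3 to lowest order — this is a cusp.
Classification: cusp.


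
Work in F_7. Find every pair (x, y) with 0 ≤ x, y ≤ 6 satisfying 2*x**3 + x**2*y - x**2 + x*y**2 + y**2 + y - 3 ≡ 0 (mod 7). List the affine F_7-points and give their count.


Affine F_7-points: {(2, 4), (2, 6), (3, 0), (3, 1), (6, 3)}; count = 5.

For each of the 49 pairs (x, y) ∈ F_7², evaluate f(x, y) mod 7. Record the zeros.
  x = 0: [0↦4, 1↦6, 2↦3, 3↦2, 4↦3, 5↦6, 6↦4]  zeros at y ∈ ∅
  x = 1: [0↦5, 1↦2, 2↦3, 3↦1, 4↦3, 5↦2, 6↦5]  zeros at y ∈ ∅
  x = 2: [0↦2, 1↦3, 2↦3, 3↦2, 4↦0, 5↦4, 6↦0]  zeros at y ∈ {4, 6}
  x = 3: [0↦0, 1↦0, 2↦1, 3↦3, 4↦6, 5↦3, 6↦1]  zeros at y ∈ {0, 1}
  x = 4: [0↦4, 1↦5, 2↦2, 3↦2, 4↦5, 5↦4, 6↦6]  zeros at y ∈ ∅
  x = 5: [0↦5, 1↦2, 2↦4, 3↦4, 4↦2, 5↦5, 6↦6]  zeros at y ∈ ∅
  x = 6: [0↦1, 1↦3, 2↦5, 3↦0, 4↦2, 5↦4, 6↦6]  zeros at y ∈ {3}
Collecting zeros: affine points = {(2, 4), (2, 6), (3, 0), (3, 1), (6, 3)}.
Total count |C(F_7)_aff| = 5.


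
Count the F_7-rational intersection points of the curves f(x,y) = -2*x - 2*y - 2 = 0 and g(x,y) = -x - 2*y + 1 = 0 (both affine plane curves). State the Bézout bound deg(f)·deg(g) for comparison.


Common zeros: {(4, 2)}; count = 1; Bézout bound = 1.

deg(f) = 1, deg(g) = 1, so Bézout bound = 1.
Scan x ∈ F_7. For each x, list the y ∈ F_7 with f(x, y) ≡ 0 and those with g(x, y) ≡ 0 (mod 7); the common zeros in that column are the intersection.
  x = 0: f ≡ 0 at y ∈ {6}; g ≡ 0 at y ∈ {4}; common: ∅.
  x = 1: f ≡ 0 at y ∈ {5}; g ≡ 0 at y ∈ {0}; common: ∅.
  x = 2: f ≡ 0 at y ∈ {4}; g ≡ 0 at y ∈ {3}; common: ∅.
  x = 3: f ≡ 0 at y ∈ {3}; g ≡ 0 at y ∈ {6}; common: ∅.
  x = 4: f ≡ 0 at y ∈ {2}; g ≡ 0 at y ∈ {2}; common: {2}.
  x = 5: f ≡ 0 at y ∈ {1}; g ≡ 0 at y ∈ {5}; common: ∅.
  x = 6: f ≡ 0 at y ∈ {0}; g ≡ 0 at y ∈ {1}; common: ∅.
Collecting: common zeros = {(4, 2)}, so the count is 1.
Comparison with the Bézout bound: 1 ≤ 1 = deg(f)·deg(g), as expected for curves with no common component (the bound is attained).
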